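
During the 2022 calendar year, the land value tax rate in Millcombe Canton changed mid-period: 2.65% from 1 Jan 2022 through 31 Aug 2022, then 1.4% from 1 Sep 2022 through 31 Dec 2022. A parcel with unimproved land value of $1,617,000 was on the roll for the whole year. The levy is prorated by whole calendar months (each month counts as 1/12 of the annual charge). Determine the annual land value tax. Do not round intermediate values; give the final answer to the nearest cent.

1 Jan – 31 Aug 2022: 8 months at 2.65% → $1,617,000 × 2.65% × 8/12 = $28,567.0000
1 Sep – 31 Dec 2022: 4 months at 1.4% → $1,617,000 × 1.4% × 4/12 = $7,546.0000
Total = $36,113.0000

$36,113.00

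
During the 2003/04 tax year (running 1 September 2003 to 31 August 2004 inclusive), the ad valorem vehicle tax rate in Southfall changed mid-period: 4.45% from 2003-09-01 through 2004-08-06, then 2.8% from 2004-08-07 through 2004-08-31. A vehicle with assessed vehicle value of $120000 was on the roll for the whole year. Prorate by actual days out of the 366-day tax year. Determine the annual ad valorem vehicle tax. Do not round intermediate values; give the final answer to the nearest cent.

2003-09-01 to 2004-08-06: 341 days at 4.45% → $120000 × 4.45% × 341/366 = $4975.2459
2004-08-07 to 2004-08-31: 25 days at 2.8% → $120000 × 2.8% × 25/366 = $229.5082
Total = $5204.7541

$5204.75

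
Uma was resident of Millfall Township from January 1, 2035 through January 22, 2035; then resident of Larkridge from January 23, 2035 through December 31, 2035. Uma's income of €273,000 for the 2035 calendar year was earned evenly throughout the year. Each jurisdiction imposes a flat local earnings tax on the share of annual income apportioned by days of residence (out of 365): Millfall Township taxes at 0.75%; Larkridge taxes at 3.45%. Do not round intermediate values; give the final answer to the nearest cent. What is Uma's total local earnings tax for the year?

€8,974.22

Millfall Township, January 1 – January 22, 2035: 22 days → €273,000 × 0.75% × 22/365 = €123.4110
Larkridge, January 23 – December 31, 2035: 343 days → €273,000 × 3.45% × 343/365 = €8,850.8096
Total = €8,974.2205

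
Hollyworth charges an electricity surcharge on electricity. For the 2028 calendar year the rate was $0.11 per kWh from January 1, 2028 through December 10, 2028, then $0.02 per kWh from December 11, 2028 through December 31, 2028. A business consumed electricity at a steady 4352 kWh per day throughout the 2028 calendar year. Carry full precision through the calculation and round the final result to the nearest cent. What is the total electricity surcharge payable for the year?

January 1 – December 10, 2028: 345 days × 4352 kWh/day = 1,501,440 kWh at $0.11/kWh → $165,158.40
December 11 – December 31, 2028: 21 days × 4352 kWh/day = 91,392 kWh at $0.02/kWh → $1,827.84

$166,986.24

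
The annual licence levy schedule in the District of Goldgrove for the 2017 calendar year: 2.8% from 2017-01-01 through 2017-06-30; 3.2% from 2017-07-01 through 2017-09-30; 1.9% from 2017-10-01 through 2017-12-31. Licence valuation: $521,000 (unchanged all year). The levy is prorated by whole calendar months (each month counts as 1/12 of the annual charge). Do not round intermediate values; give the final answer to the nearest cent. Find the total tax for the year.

2017-01-01 to 2017-06-30: 6 months at 2.8% → $521,000 × 2.8% × 6/12 = $7,294.0000
2017-07-01 to 2017-09-30: 3 months at 3.2% → $521,000 × 3.2% × 3/12 = $4,168.0000
2017-10-01 to 2017-12-31: 3 months at 1.9% → $521,000 × 1.9% × 3/12 = $2,474.7500
Total = $13,936.7500

$13,936.75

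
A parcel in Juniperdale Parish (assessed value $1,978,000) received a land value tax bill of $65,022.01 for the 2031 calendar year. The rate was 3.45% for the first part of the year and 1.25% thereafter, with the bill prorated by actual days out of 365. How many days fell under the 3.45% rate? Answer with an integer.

338 days

Let d = days at the first rate; then 365 − d days at the second rate.
$1,978,000 × [3.45%·d + 1.25%·(365−d)] / 365 = $65,022.01
Solving gives d = 338, so the new rate took effect on 5 Dec 2031.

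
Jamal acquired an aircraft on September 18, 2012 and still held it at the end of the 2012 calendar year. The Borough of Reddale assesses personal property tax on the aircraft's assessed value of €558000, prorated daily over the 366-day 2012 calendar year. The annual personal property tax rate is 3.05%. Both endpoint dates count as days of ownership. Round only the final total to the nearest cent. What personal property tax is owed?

Days held (September 18 – December 31, 2012): 105 out of 366
Tax = €558000 × 3.05% × 105/366 = €4882.5000

€4882.50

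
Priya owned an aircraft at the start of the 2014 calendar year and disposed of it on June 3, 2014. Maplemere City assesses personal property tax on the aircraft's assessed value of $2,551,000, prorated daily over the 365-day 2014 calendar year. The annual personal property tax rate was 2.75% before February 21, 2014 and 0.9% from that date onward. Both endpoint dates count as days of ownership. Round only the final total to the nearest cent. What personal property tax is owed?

$16,280.97

January 1 – February 20, 2014: 51 days at 2.75% → $2,551,000 × 2.75% × 51/365 = $9,802.1301
February 21 – June 3, 2014: 103 days at 0.9% → $2,551,000 × 0.9% × 103/365 = $6,478.8411
Total = $16,280.9712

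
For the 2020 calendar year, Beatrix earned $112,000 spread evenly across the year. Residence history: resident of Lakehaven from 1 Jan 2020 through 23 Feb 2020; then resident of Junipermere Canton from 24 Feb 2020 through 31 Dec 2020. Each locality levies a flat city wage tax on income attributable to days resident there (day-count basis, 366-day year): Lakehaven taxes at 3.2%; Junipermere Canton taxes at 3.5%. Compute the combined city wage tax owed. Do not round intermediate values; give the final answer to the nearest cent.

Lakehaven, 1 Jan – 23 Feb 2020: 54 days → $112,000 × 3.2% × 54/366 = $528.7869
Junipermere Canton, 24 Feb – 31 Dec 2020: 312 days → $112,000 × 3.5% × 312/366 = $3,341.6393
Total = $3,870.4262

$3,870.43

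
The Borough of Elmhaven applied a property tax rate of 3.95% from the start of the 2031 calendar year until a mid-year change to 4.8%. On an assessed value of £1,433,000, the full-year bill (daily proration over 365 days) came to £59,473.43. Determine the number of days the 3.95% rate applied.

Let d = days at the first rate; then 365 − d days at the second rate.
£1,433,000 × [3.95%·d + 4.8%·(365−d)] / 365 = £59,473.43
Solving gives d = 279, so the new rate took effect on October 7, 2031.

279 days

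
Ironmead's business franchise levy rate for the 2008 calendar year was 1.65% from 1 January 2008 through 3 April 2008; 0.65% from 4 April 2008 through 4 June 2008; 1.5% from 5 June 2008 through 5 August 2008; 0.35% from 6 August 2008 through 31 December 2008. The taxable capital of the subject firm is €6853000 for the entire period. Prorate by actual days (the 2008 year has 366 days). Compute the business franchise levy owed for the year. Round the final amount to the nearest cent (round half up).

€63699.20

1 January – 3 April 2008: 94 days at 1.65% → €6853000 × 1.65% × 94/366 = €29040.9918
4 April – 4 June 2008: 62 days at 0.65% → €6853000 × 0.65% × 62/366 = €7545.7896
5 June – 5 August 2008: 62 days at 1.5% → €6853000 × 1.5% × 62/366 = €17413.3607
6 August – 31 December 2008: 148 days at 0.35% → €6853000 × 0.35% × 148/366 = €9699.0546
Total = €63699.1967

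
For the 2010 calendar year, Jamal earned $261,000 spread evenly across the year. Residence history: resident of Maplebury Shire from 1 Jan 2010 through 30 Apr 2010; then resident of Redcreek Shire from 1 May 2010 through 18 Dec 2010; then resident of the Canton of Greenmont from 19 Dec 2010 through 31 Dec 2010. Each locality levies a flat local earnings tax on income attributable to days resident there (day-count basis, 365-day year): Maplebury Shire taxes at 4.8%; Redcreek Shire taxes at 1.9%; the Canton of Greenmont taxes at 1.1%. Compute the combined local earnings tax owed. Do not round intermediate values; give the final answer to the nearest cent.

$7,373.07

Maplebury Shire, 1 Jan – 30 Apr 2010: 120 days → $261,000 × 4.8% × 120/365 = $4,118.7945
Redcreek Shire, 1 May – 18 Dec 2010: 232 days → $261,000 × 1.9% × 232/365 = $3,152.0219
The Canton of Greenmont, 19 Dec – 31 Dec 2010: 13 days → $261,000 × 1.1% × 13/365 = $102.2548
Total = $7,373.0712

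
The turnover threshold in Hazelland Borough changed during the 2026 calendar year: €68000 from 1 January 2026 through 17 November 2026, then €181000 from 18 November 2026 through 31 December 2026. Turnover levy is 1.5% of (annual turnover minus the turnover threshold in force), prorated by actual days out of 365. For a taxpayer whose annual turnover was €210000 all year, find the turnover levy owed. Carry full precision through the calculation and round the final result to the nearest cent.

€1925.67

1 January – 17 November 2026: 321 days, exemption €68000 → (€210000 − €68000) × 1.5% × 321/365 = €1873.2329
18 November – 31 December 2026: 44 days, exemption €181000 → (€210000 − €181000) × 1.5% × 44/365 = €52.4384
Total = €1925.6712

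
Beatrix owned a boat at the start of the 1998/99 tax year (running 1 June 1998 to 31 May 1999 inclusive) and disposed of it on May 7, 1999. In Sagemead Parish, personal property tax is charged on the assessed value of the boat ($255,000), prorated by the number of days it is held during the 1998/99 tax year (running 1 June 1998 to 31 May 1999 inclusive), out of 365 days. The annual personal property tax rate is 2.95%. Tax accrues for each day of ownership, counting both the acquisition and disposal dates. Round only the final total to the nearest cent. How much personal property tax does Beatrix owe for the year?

$7,027.87

Days held (June 1, 1998 – May 7, 1999): 341 out of 365
Tax = $255,000 × 2.95% × 341/365 = $7,027.8699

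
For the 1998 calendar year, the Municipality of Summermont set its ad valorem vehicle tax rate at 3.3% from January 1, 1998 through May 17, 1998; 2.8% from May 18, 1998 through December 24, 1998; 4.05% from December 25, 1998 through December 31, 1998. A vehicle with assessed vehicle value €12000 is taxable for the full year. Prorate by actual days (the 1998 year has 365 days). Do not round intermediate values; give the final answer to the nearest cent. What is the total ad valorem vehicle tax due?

January 1 – May 17, 1998: 137 days at 3.3% → €12000 × 3.3% × 137/365 = €148.6356
May 18 – December 24, 1998: 221 days at 2.8% → €12000 × 2.8% × 221/365 = €203.4411
December 25 – December 31, 1998: 7 days at 4.05% → €12000 × 4.05% × 7/365 = €9.3205
Total = €361.3973

€361.40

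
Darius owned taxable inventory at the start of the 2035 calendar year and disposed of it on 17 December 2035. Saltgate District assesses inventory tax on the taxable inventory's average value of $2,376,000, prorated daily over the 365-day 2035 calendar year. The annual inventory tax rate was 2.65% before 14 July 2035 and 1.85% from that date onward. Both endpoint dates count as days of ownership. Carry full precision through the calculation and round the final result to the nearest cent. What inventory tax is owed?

1 January – 13 July 2035: 194 days at 2.65% → $2,376,000 × 2.65% × 194/365 = $33,465.7973
14 July – 17 December 2035: 157 days at 1.85% → $2,376,000 × 1.85% × 157/365 = $18,907.1014
Total = $52,372.8986

$52,372.90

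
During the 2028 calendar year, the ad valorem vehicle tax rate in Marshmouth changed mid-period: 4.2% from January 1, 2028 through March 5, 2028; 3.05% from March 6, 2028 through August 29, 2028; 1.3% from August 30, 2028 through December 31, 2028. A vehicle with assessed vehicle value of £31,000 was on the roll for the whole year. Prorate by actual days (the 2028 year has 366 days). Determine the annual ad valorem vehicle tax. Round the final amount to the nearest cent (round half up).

£825.02

January 1 – March 5, 2028: 65 days at 4.2% → £31,000 × 4.2% × 65/366 = £231.2295
March 6 – August 29, 2028: 177 days at 3.05% → £31,000 × 3.05% × 177/366 = £457.2500
August 30 – December 31, 2028: 124 days at 1.3% → £31,000 × 1.3% × 124/366 = £136.5355
Total = £825.0150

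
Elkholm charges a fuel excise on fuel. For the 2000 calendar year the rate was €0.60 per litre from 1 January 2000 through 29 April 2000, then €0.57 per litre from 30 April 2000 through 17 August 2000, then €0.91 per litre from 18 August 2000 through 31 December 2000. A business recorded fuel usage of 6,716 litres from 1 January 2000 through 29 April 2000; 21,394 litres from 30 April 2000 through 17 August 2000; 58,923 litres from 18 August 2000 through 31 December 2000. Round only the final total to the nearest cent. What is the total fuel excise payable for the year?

€69844.11

1 January – 29 April 2000: 6,716 litres at €0.60/litre → €4029.60
30 April – 17 August 2000: 21,394 litres at €0.57/litre → €12194.58
18 August – 31 December 2000: 58,923 litres at €0.91/litre → €53619.93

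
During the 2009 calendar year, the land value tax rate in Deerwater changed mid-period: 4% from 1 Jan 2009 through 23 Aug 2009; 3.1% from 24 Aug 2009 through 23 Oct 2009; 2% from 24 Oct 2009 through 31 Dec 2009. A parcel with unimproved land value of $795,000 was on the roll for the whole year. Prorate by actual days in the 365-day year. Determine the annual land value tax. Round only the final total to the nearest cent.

$27,598.48

1 Jan – 23 Aug 2009: 235 days at 4% → $795,000 × 4% × 235/365 = $20,473.9726
24 Aug – 23 Oct 2009: 61 days at 3.1% → $795,000 × 3.1% × 61/365 = $4,118.7534
24 Oct – 31 Dec 2009: 69 days at 2% → $795,000 × 2% × 69/365 = $3,005.7534
Total = $27,598.4795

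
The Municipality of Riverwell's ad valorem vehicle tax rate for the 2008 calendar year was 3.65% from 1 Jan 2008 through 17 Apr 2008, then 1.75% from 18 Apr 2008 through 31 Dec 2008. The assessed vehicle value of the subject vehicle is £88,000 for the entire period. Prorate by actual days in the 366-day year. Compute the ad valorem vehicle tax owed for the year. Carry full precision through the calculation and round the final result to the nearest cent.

£2,033.38

1 Jan – 17 Apr 2008: 108 days at 3.65% → £88,000 × 3.65% × 108/366 = £947.8033
18 Apr – 31 Dec 2008: 258 days at 1.75% → £88,000 × 1.75% × 258/366 = £1,085.5738
Total = £2,033.3770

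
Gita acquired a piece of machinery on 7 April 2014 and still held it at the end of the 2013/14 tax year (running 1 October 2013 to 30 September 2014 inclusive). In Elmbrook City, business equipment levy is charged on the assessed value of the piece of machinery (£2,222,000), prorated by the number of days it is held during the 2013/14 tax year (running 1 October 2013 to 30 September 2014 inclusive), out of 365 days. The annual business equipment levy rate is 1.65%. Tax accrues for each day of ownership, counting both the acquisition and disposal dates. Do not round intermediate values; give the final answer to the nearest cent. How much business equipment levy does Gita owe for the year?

£17,779.04

Days held (7 April – 30 September 2014): 177 out of 365
Tax = £2,222,000 × 1.65% × 177/365 = £17,779.0438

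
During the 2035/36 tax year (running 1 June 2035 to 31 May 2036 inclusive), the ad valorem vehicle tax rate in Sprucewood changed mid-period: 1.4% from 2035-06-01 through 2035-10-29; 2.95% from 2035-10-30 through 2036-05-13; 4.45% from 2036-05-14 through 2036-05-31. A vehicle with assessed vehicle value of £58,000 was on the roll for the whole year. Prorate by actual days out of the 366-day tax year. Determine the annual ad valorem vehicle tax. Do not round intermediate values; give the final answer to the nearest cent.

£1,382.89

2035-06-01 to 2035-10-29: 151 days at 1.4% → £58,000 × 1.4% × 151/366 = £335.0055
2035-10-30 to 2036-05-13: 197 days at 2.95% → £58,000 × 2.95% × 197/366 = £920.9481
2036-05-14 to 2036-05-31: 18 days at 4.45% → £58,000 × 4.45% × 18/366 = £126.9344
Total = £1,382.8880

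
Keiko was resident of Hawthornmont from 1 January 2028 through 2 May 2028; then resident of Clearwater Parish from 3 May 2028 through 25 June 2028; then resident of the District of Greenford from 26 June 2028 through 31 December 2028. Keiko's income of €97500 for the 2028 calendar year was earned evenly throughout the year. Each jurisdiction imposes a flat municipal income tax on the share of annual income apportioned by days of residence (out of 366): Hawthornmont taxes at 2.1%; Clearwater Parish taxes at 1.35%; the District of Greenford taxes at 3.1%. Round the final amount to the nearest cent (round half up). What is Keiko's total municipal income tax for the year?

Hawthornmont, 1 January – 2 May 2028: 123 days → €97500 × 2.1% × 123/366 = €688.0943
Clearwater Parish, 3 May – 25 June 2028: 54 days → €97500 × 1.35% × 54/366 = €194.2008
The District of Greenford, 26 June – 31 December 2028: 189 days → €97500 × 3.1% × 189/366 = €1560.7992
Total = €2443.0943

€2443.09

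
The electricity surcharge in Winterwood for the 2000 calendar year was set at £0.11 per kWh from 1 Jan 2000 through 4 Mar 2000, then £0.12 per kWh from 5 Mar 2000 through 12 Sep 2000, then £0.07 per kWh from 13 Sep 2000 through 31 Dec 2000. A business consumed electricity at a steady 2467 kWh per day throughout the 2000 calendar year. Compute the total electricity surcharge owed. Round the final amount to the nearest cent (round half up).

£93,203.26

1 Jan – 4 Mar 2000: 64 days × 2467 kWh/day = 157,888 kWh at £0.11/kWh → £17,367.68
5 Mar – 12 Sep 2000: 192 days × 2467 kWh/day = 473,664 kWh at £0.12/kWh → £56,839.68
13 Sep – 31 Dec 2000: 110 days × 2467 kWh/day = 271,370 kWh at £0.07/kWh → £18,995.90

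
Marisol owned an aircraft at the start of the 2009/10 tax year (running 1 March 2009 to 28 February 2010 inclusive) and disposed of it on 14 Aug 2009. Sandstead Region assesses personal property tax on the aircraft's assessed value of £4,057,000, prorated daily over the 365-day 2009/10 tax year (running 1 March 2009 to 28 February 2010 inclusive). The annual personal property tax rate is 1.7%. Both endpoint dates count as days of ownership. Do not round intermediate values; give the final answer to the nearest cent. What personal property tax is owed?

Days held (1 Mar – 14 Aug 2009): 167 out of 365
Tax = £4,057,000 × 1.7% × 167/365 = £31,555.6795

£31,555.68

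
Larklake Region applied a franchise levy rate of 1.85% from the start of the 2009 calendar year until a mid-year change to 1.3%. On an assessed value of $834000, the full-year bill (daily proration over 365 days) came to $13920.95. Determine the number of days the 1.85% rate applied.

245 days

Let d = days at the first rate; then 365 − d days at the second rate.
$834000 × [1.85%·d + 1.3%·(365−d)] / 365 = $13920.95
Solving gives d = 245, so the new rate took effect on September 3, 2009.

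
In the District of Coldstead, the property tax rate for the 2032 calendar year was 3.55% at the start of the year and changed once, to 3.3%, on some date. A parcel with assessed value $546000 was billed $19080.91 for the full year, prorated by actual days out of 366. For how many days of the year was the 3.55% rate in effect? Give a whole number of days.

Let d = days at the first rate; then 366 − d days at the second rate.
$546000 × [3.55%·d + 3.3%·(366−d)] / 366 = $19080.91
Solving gives d = 285, so the new rate took effect on October 12, 2032.

285 days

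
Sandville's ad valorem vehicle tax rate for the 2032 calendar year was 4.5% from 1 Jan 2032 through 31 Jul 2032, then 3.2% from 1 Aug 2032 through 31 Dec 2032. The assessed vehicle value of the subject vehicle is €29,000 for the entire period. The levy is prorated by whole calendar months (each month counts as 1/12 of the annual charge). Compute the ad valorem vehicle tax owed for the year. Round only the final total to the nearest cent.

1 Jan – 31 Jul 2032: 7 months at 4.5% → €29,000 × 4.5% × 7/12 = €761.2500
1 Aug – 31 Dec 2032: 5 months at 3.2% → €29,000 × 3.2% × 5/12 = €386.6667
Total = €1,147.9167

€1,147.92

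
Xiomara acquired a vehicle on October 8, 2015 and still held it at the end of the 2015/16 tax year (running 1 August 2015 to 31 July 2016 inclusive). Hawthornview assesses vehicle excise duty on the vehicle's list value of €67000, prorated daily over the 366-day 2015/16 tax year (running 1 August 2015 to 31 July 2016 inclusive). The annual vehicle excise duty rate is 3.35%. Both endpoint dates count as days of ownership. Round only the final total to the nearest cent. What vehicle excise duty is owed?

Days held (October 8, 2015 – July 31, 2016): 298 out of 366
Tax = €67000 × 3.35% × 298/366 = €1827.4891

€1827.49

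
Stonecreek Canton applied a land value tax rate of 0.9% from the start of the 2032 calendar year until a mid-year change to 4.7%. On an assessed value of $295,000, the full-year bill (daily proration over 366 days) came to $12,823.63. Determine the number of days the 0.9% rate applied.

Let d = days at the first rate; then 366 − d days at the second rate.
$295,000 × [0.9%·d + 4.7%·(366−d)] / 366 = $12,823.63
Solving gives d = 34, so the new rate took effect on 4 Feb 2032.

34 days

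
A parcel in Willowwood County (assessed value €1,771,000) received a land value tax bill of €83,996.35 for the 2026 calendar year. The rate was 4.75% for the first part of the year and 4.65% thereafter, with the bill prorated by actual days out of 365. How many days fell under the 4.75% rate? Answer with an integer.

339 days

Let d = days at the first rate; then 365 − d days at the second rate.
€1,771,000 × [4.75%·d + 4.65%·(365−d)] / 365 = €83,996.35
Solving gives d = 339, so the new rate took effect on 6 Dec 2026.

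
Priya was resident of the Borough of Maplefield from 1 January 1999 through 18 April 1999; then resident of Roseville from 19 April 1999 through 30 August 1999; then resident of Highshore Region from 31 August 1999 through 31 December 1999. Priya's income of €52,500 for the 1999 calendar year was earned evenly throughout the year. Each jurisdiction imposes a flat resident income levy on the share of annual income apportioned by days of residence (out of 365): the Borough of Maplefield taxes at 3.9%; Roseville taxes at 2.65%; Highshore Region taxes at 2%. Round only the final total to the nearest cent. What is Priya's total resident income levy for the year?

€1,470.43

The Borough of Maplefield, 1 January – 18 April 1999: 108 days → €52,500 × 3.9% × 108/365 = €605.8356
Roseville, 19 April – 30 August 1999: 134 days → €52,500 × 2.65% × 134/365 = €510.7603
Highshore Region, 31 August – 31 December 1999: 123 days → €52,500 × 2% × 123/365 = €353.8356
Total = €1,470.4315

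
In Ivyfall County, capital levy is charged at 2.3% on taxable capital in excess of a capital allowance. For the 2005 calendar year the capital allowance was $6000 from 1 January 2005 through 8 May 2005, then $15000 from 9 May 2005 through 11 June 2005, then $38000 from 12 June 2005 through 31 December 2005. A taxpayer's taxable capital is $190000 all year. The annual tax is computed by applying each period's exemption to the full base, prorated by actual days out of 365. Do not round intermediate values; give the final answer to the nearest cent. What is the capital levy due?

$3803.38

1 January – 8 May 2005: 128 days, exemption $6000 → ($190000 − $6000) × 2.3% × 128/365 = $1484.0986
9 May – 11 June 2005: 34 days, exemption $15000 → ($190000 − $15000) × 2.3% × 34/365 = $374.9315
12 June – 31 December 2005: 203 days, exemption $38000 → ($190000 − $38000) × 2.3% × 203/365 = $1944.3507
Total = $3803.3808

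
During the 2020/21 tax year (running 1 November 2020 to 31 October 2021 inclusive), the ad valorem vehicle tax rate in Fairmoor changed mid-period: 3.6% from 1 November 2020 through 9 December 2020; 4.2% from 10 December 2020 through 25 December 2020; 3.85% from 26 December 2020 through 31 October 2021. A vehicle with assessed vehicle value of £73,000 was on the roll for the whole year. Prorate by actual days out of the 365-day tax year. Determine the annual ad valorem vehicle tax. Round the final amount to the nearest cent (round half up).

£2,802.20

1 November – 9 December 2020: 39 days at 3.6% → £73,000 × 3.6% × 39/365 = £280.8000
10 December – 25 December 2020: 16 days at 4.2% → £73,000 × 4.2% × 16/365 = £134.4000
26 December 2020 – 31 October 2021: 310 days at 3.85% → £73,000 × 3.85% × 310/365 = £2,387.0000
Total = £2,802.2000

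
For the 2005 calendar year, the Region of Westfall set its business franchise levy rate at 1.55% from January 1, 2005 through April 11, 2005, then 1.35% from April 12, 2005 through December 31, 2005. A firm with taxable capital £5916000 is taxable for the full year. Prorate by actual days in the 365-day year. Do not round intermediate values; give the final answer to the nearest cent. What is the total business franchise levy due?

January 1 – April 11, 2005: 101 days at 1.55% → £5916000 × 1.55% × 101/365 = £25373.9671
April 12 – December 31, 2005: 264 days at 1.35% → £5916000 × 1.35% × 264/365 = £57766.0932
Total = £83140.0603

£83140.06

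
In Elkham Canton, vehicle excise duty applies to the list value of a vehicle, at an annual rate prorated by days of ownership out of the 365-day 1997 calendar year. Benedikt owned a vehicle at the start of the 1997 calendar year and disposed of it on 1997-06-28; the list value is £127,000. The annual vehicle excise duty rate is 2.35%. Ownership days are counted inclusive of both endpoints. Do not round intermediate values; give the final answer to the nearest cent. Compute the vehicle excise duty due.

£1,463.63

Days held (1997-01-01 to 1997-06-28): 179 out of 365
Tax = £127,000 × 2.35% × 179/365 = £1,463.6315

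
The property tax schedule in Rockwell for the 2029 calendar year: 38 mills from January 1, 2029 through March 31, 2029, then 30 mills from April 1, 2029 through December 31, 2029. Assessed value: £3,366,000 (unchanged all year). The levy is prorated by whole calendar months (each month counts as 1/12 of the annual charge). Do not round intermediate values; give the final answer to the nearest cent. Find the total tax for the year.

January 1 – March 31, 2029: 3 months at 38 mills → £3,366,000 × 3.8% × 3/12 = £31,977.0000
April 1 – December 31, 2029: 9 months at 30 mills → £3,366,000 × 3% × 9/12 = £75,735.0000
Total = £107,712.0000

£107,712.00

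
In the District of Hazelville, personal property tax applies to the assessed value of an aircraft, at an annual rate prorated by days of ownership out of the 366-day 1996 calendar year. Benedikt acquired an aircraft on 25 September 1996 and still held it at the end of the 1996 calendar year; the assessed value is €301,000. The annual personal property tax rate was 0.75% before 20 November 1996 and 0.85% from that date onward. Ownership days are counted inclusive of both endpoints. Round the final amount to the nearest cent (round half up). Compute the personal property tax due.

€639.01

25 September – 19 November 1996: 56 days at 0.75% → €301,000 × 0.75% × 56/366 = €345.4098
20 November – 31 December 1996: 42 days at 0.85% → €301,000 × 0.85% × 42/366 = €293.5984
Total = €639.0082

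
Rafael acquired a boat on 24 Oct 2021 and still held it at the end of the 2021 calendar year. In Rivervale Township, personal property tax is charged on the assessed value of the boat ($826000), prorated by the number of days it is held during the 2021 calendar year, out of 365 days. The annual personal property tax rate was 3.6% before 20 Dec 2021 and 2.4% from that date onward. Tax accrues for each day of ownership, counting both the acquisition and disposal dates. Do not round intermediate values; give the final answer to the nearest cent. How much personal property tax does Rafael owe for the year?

24 Oct – 19 Dec 2021: 57 days at 3.6% → $826000 × 3.6% × 57/365 = $4643.7041
20 Dec – 31 Dec 2021: 12 days at 2.4% → $826000 × 2.4% × 12/365 = $651.7479
Total = $5295.4521

$5295.45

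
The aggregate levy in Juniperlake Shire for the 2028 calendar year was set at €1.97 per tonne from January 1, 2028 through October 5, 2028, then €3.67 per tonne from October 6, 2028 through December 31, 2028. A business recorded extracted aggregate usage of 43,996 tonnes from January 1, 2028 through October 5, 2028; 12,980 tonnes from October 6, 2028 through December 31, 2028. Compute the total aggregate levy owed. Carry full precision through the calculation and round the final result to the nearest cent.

January 1 – October 5, 2028: 43,996 tonnes at €1.97/tonne → €86,672.12
October 6 – December 31, 2028: 12,980 tonnes at €3.67/tonne → €47,636.60

€134,308.72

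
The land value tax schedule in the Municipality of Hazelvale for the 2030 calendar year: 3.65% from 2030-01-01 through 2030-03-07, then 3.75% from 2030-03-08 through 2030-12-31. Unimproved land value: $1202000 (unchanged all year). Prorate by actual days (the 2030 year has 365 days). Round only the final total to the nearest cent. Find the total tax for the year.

2030-01-01 to 2030-03-07: 66 days at 3.65% → $1202000 × 3.65% × 66/365 = $7933.2000
2030-03-08 to 2030-12-31: 299 days at 3.75% → $1202000 × 3.75% × 299/365 = $36924.4521
Total = $44857.6521

$44857.65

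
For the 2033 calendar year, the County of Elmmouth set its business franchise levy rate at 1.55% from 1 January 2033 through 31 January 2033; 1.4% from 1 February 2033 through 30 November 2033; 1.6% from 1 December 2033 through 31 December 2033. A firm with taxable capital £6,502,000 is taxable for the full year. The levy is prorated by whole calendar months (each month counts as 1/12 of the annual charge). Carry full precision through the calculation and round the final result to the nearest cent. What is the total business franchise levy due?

1 January – 31 January 2033: 1 month at 1.55% → £6,502,000 × 1.55% × 1/12 = £8,398.4167
1 February – 30 November 2033: 10 months at 1.4% → £6,502,000 × 1.4% × 10/12 = £75,856.6667
1 December – 31 December 2033: 1 month at 1.6% → £6,502,000 × 1.6% × 1/12 = £8,669.3333
Total = £92,924.4167

£92,924.42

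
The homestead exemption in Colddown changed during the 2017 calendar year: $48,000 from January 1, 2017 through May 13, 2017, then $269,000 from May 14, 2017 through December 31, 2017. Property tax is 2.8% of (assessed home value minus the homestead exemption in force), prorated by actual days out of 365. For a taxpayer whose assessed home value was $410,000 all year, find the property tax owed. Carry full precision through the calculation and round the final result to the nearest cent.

January 1 – May 13, 2017: 133 days, exemption $48,000 → ($410,000 − $48,000) × 2.8% × 133/365 = $3,693.3918
May 14 – December 31, 2017: 232 days, exemption $269,000 → ($410,000 − $269,000) × 2.8% × 232/365 = $2,509.4137
Total = $6,202.8055

$6,202.81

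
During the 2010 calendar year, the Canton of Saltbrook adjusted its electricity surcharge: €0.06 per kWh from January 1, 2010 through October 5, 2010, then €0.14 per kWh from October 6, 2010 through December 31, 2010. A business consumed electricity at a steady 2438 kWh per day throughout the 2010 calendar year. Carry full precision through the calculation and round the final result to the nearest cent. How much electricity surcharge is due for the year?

€70,360.68

January 1 – October 5, 2010: 278 days × 2438 kWh/day = 677,764 kWh at €0.06/kWh → €40,665.84
October 6 – December 31, 2010: 87 days × 2438 kWh/day = 212,106 kWh at €0.14/kWh → €29,694.84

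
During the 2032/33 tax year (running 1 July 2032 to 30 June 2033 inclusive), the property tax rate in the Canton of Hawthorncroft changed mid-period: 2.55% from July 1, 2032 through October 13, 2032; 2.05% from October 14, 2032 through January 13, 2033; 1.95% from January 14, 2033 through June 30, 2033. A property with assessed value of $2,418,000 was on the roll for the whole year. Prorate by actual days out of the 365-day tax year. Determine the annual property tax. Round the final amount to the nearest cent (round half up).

$51,934.00

July 1 – October 13, 2032: 105 days at 2.55% → $2,418,000 × 2.55% × 105/365 = $17,737.5205
October 14, 2032 – January 13, 2033: 92 days at 2.05% → $2,418,000 × 2.05% × 92/365 = $12,494.1041
January 14 – June 30, 2033: 168 days at 1.95% → $2,418,000 × 1.95% × 168/365 = $21,702.3781
Total = $51,934.0027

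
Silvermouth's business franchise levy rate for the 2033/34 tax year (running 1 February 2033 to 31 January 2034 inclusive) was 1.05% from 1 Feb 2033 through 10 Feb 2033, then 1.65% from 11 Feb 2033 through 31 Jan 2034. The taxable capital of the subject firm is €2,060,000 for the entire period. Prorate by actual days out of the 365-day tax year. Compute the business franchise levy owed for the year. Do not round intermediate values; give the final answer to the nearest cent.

1 Feb – 10 Feb 2033: 10 days at 1.05% → €2,060,000 × 1.05% × 10/365 = €592.6027
11 Feb 2033 – 31 Jan 2034: 355 days at 1.65% → €2,060,000 × 1.65% × 355/365 = €33,058.7671
Total = €33,651.3699

€33,651.37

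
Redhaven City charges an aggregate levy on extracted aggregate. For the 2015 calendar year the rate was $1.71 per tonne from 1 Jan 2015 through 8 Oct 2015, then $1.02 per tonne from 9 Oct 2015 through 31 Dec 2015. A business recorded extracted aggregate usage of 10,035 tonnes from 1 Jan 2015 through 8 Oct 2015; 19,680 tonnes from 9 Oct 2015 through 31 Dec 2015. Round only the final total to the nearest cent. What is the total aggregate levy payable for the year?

$37233.45

1 Jan – 8 Oct 2015: 10,035 tonnes at $1.71/tonne → $17159.85
9 Oct – 31 Dec 2015: 19,680 tonnes at $1.02/tonne → $20073.60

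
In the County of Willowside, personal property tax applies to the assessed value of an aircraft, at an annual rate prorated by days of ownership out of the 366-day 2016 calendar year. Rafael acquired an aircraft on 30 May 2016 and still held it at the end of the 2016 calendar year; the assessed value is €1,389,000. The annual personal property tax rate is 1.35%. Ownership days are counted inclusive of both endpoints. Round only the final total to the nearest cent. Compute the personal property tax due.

Days held (30 May – 31 December 2016): 216 out of 366
Tax = €1,389,000 × 1.35% × 216/366 = €11,066.4590

€11,066.46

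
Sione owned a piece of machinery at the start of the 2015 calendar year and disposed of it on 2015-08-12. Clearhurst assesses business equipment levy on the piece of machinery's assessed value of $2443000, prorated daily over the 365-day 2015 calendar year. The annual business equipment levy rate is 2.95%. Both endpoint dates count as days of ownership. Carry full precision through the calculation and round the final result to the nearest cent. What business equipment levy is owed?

$44228.34

Days held (2015-01-01 to 2015-08-12): 224 out of 365
Tax = $2443000 × 2.95% × 224/365 = $44228.3397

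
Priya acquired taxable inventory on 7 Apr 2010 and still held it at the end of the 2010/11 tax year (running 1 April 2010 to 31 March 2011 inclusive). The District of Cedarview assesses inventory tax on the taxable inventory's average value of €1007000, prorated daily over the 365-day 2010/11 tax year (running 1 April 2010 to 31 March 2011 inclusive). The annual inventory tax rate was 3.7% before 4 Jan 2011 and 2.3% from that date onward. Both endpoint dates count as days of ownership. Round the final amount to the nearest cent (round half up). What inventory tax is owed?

7 Apr 2010 – 3 Jan 2011: 272 days at 3.7% → €1007000 × 3.7% × 272/365 = €27765.6110
4 Jan – 31 Mar 2011: 87 days at 2.3% → €1007000 × 2.3% × 87/365 = €5520.5671
Total = €33286.1781

€33286.18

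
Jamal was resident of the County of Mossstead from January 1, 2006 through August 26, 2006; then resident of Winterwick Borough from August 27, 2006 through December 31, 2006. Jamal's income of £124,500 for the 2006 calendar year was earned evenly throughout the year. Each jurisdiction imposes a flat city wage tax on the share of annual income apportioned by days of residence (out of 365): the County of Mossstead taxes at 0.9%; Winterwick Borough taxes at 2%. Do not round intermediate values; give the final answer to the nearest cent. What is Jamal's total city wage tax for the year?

£1,597.01

The County of Mossstead, January 1 – August 26, 2006: 238 days → £124,500 × 0.9% × 238/365 = £730.6274
Winterwick Borough, August 27 – December 31, 2006: 127 days → £124,500 × 2% × 127/365 = £866.3836
Total = £1,597.0110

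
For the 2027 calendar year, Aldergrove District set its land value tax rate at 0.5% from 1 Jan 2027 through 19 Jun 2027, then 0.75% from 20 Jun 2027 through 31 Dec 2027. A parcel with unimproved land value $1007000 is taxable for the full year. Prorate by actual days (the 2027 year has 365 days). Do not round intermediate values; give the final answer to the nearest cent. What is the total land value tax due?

$6379.97

1 Jan – 19 Jun 2027: 170 days at 0.5% → $1007000 × 0.5% × 170/365 = $2345.0685
20 Jun – 31 Dec 2027: 195 days at 0.75% → $1007000 × 0.75% × 195/365 = $4034.8973
Total = $6379.9658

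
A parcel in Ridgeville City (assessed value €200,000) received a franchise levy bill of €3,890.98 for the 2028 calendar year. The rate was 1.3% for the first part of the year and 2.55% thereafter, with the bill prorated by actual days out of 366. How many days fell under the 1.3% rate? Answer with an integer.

177 days

Let d = days at the first rate; then 366 − d days at the second rate.
€200,000 × [1.3%·d + 2.55%·(366−d)] / 366 = €3,890.98
Solving gives d = 177, so the new rate took effect on June 26, 2028.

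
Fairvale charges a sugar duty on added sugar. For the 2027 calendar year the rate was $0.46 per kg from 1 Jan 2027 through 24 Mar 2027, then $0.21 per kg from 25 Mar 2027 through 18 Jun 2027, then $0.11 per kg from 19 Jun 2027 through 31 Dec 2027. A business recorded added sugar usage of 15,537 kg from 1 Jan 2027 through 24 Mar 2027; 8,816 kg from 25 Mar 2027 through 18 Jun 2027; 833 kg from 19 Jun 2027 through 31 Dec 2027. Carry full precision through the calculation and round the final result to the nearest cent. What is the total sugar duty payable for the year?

1 Jan – 24 Mar 2027: 15,537 kg at $0.46/kg → $7,147.02
25 Mar – 18 Jun 2027: 8,816 kg at $0.21/kg → $1,851.36
19 Jun – 31 Dec 2027: 833 kg at $0.11/kg → $91.63

$9,090.01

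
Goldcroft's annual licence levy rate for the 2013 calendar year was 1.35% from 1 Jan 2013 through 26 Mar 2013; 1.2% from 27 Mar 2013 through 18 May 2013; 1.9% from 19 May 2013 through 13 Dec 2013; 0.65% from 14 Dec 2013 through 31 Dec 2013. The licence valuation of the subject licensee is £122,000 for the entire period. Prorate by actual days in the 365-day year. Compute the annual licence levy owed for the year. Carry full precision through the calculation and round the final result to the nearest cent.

£1,962.53

1 Jan – 26 Mar 2013: 85 days at 1.35% → £122,000 × 1.35% × 85/365 = £383.5479
27 Mar – 18 May 2013: 53 days at 1.2% → £122,000 × 1.2% × 53/365 = £212.5808
19 May – 13 Dec 2013: 209 days at 1.9% → £122,000 × 1.9% × 209/365 = £1,327.2932
14 Dec – 31 Dec 2013: 18 days at 0.65% → £122,000 × 0.65% × 18/365 = £39.1068
Total = £1,962.5288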